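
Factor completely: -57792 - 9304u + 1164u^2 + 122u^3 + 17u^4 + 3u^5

Among the possible rational roots, u = -8 is a root, so (u + 8) is a factor; dividing leaves 3u^4 - 7u^3 + 178u^2 - 260u - 7224.
Next, u = -14/3 is a root, so (3u + 14) divides it; the quotient is u^3 - 7u^2 + 92u - 516.
Next, u = 6 is a root, so (u - 6) is a factor; dividing leaves u^2 - u + 86.
The quadratic u^2 - u + 86 has discriminant -343 < 0 and is irreducible over ℤ.

(3u + 14)(u + 8)(u - 6)(u^2 - u + 86)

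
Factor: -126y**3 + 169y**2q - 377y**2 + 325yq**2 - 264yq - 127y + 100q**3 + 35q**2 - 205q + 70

Group: 9y(-14y**2 + 25yq - 31y + 25q**2 - 35q + 10) + (4q + 7)(-14y**2 + 25yq - 31y + 25q**2 - 35q + 10); both groups contain (-14y**2 + 25yq - 31y + 25q**2 - 35q + 10), so (9y + 4q + 7) is a factor with cofactor -14y**2 + 25yq - 31y + 25q**2 - 35q + 10.
The cofactor groups again: -14y**2 + 25yq - 31y + 25q**2 - 35q + 10 = -2y(7y + 5q - 2) + (5q - 5)(7y + 5q - 2); both groups contain (7y + 5q - 2), giving -(2y - 5q + 5)(7y + 5q - 2).

-(2y - 5q + 5)(9y + 4q + 7)(7y + 5q - 2)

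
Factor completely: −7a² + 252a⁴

7a²(6a + 1)(6a − 1)

Pull out the common factor 7a²; 36a² − 1 is a difference of squares.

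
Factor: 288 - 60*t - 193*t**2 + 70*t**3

(2*t - 3)*(5*t - 12)*(7*t + 8)

By the rational root theorem, t = 3/2 is a root, giving the factor (2*t - 3) and quotient 35*t**2 - 44*t - 96.
The remaining quadratic factors as (5*t - 12)(7*t + 8).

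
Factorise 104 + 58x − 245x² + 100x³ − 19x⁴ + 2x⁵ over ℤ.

Trying the rational-root candidates, x = 1 is a root, so (x − 1) divides it; the quotient is 2x⁴ − 17x³ + 83x² − 162x − 104.
Continuing, x = 4 is a root, so (x − 4) divides it; the quotient is 2x³ − 9x² + 47x + 26.
Next, x = −1/2 is a root, giving the factor (2x + 1) and quotient x² − 5x + 26.
The quadratic x² − 5x + 26 has discriminant −79 < 0 and is irreducible over ℤ.

(2x + 1)(x − 1)(x − 4)(x² − 5x + 26)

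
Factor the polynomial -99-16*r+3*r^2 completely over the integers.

(3*r+11)*(r-9)

Need a pair with product 3·(-99) = -297 and sum -16: that's -27 and 11.
Split the middle term: 3*r^2-27*r + 11*r-99 = 3*r*(r-9) + 11*(r-9).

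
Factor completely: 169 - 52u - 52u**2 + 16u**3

(4u - 13)(4u**2 - 13)

Group as (16u**3 - 52u) + (-52u**2 + 169) = 4u(4u**2 - 13) - 13(4u**2 - 13).
Both groups share the factor (4u**2 - 13).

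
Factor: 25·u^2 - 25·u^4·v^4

Factor out 25·u^2 first: what remains is -u^2·v^4 + 1.
Recognize a difference of squares with the parts 1 and u·v^2.

-25·u^2·(u·v^2 + 1)·(u·v^2 - 1)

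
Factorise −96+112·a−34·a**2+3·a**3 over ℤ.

Trying the rational-root candidates, a = 6 is a root, giving the factor (a−6) and quotient 3·a**2−16·a+16.
The remaining quadratic factors as (3·a−4)(a−4).

(3·a−4)·(a−4)·(a−6)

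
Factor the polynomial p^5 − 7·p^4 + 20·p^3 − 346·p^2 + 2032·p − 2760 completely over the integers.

Trying the rational-root candidates, p = 5 is a root, so (p − 5) divides it; the quotient is p^4 − 2·p^3 + 10·p^2 − 296·p + 552.
Then p = 2 is a root, so (p − 2) divides it; the quotient is p^3 + 10·p − 276.
Next, p = 6 is a root, giving the factor (p − 6) and quotient p^2 + 6·p + 46.
The quadratic p^2 + 6·p + 46 has discriminant −148 < 0 and is irreducible over ℤ.

(p − 2)·(p − 5)·(p − 6)·(p^2 + 6·p + 46)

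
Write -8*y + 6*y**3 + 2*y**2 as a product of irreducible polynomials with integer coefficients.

Pull out the common factor 2*y, then factor the remaining trinomial.

2*y*(3*y + 4)*(y - 1)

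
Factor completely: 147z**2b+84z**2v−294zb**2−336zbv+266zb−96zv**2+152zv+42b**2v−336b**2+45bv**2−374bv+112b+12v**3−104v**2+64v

(3z−6b−3v+2)(7z−v+8)(7b+4v)

Group: 7z(21zb+12zv−42b**2−45bv+14b−12v**2+8v) + (−v+8)(21zb+12zv−42b**2−45bv+14b−12v**2+8v); both groups contain (21zb+12zv−42b**2−45bv+14b−12v**2+8v), so (7z−v+8) is a factor with cofactor 21zb+12zv−42b**2−45bv+14b−12v**2+8v.
The cofactor groups again: 21zb+12zv−42b**2−45bv+14b−12v**2+8v = 7b(3z−6b−3v+2) + 4v(3z−6b−3v+2); both groups contain (3z−6b−3v+2), giving (7b+4v)(3z−6b−3v+2).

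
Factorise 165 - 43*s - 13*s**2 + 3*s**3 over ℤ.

(3*s + 11)*(s - 3)*(s - 5)

Trying the rational-root candidates, s = 5 is a root, so (s - 5) divides it; the quotient is 3*s**2 + 2*s - 33.
The remaining quadratic factors as (3*s + 11)(s - 3).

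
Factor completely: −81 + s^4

Difference of squares twice: with A = s and B = 3, A⁴ − B⁴ = (A² − B²)(A² + B²), and A² − B² factors again.

(s + 3)·(s − 3)·(s^2 + 9)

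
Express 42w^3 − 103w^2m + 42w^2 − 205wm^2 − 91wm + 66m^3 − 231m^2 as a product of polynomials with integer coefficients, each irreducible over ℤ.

(3w − 11m)(7w − 2m + 7)(2w + 3m)

Group: 3w(14w^2 + 17wm + 14w − 6m^2 + 21m) − 11m(14w^2 + 17wm + 14w − 6m^2 + 21m); both groups contain (14w^2 + 17wm + 14w − 6m^2 + 21m), so (3w − 11m) is a factor with cofactor 14w^2 + 17wm + 14w − 6m^2 + 21m.
The cofactor groups again: 14w^2 + 17wm + 14w − 6m^2 + 21m = 7w(2w + 3m) + (−2m + 7)(2w + 3m); both groups contain (2w + 3m), giving (7w − 2m + 7)(2w + 3m).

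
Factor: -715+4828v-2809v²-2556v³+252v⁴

By the rational root theorem, v = 1/6 is a root, giving the factor (6v-1) and quotient 42v³-419v²-538v+715.
Then v = 11 is a root, so (v-11) is a factor; dividing leaves 42v²+43v-65.
The remaining quadratic factors as (7v+13)(6v-5).

(6v-1)(6v-5)(7v+13)(v-11)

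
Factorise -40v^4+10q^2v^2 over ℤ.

10v^2(q+2v)(q-2v)

Factor out 10v^2, leaving q^2-4v^2, which is a difference of two squares.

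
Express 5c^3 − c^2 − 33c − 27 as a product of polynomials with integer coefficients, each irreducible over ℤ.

Among the possible rational roots, c = 3 is a root, so (c − 3) divides it; the quotient is 5c^2 + 14c + 9.
The remaining quadratic factors as (c + 1)(5c + 9).

(5c + 9)(c + 1)(c − 3)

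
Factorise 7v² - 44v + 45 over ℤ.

Need a pair with product 7·45 = 315 and sum -44: that's -35 and -9.
Split the middle term: 7v² - 35v - 9v + 45 = 7v(v - 5) - 9(v - 5).

(7v - 9)(v - 5)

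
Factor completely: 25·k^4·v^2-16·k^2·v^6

Every term has a factor of k^2·v^2; factoring it out leaves 25·k^2-16·v^4.
Recognize a difference of squares with the parts 5·k and 4·v^2.

k^2·v^2·(5·k+4·v^2)·(5·k-4·v^2)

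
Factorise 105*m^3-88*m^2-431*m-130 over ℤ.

(3*m+1)*(5*m-13)*(7*m+10)

Among the possible rational roots, m = -10/7 is a root, giving the factor (7*m+10) and quotient 15*m^2-34*m-13.
The remaining quadratic factors as (5*m-13)(3*m+1).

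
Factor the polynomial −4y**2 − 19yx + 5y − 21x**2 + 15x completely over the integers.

Group: −y(4y + 7x − 5) − 3x(4y + 7x − 5); both groups contain (4y + 7x − 5).

−(y + 3x)(4y + 7x − 5)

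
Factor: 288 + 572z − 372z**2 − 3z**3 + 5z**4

(5z + 2)(z + 9)(z − 2)(z − 8)

Among the possible rational roots, z = 8 is a root, so (z − 8) is a factor; dividing leaves 5z**3 + 37z**2 − 76z − 36.
Then z = 2 is a root, so (z − 2) divides it; the quotient is 5z**2 + 47z + 18.
The remaining quadratic factors as (5z + 2)(z + 9).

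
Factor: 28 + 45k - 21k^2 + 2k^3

(2k + 1)(k - 4)(k - 7)

Testing divisors of the constant over divisors of the leading coefficient, k = 7 is a root, so (k - 7) is a factor; dividing leaves 2k^2 - 7k - 4.
The remaining quadratic factors as (k - 4)(2k + 1).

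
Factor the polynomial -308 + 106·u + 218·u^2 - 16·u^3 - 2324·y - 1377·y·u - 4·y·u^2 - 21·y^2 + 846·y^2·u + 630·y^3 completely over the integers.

Group: 15·y·(42·y^2 + 62·y·u - 7·y + 8·u^2 - 101·u - 154) + (-2·u + 2)·(42·y^2 + 62·y·u - 7·y + 8·u^2 - 101·u - 154); both groups contain (42·y^2 + 62·y·u - 7·y + 8·u^2 - 101·u - 154), so (15·y - 2·u + 2) is a factor with cofactor 42·y^2 + 62·y·u - 7·y + 8·u^2 - 101·u - 154.
The cofactor groups again: 42·y^2 + 62·y·u - 7·y + 8·u^2 - 101·u - 154 = 7·y·(6·y + 8·u + 11) + (u - 14)·(6·y + 8·u + 11); both groups contain (6·y + 8·u + 11), giving (7·y + u - 14)·(6·y + 8·u + 11).

(15·y - 2·u + 2)·(6·y + 8·u + 11)·(7·y + u - 14)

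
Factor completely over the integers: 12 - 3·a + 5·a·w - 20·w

(5·w - 3)·(a - 4)

Group as (5·a·w - 3·a) + (-20·w + 12) = a·(5·w - 3) - 4·(5·w - 3).
Both groups share the factor (5·w - 3).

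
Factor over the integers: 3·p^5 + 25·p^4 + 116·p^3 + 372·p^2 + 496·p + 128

(3·p + 1)·(p + 2)·(p + 4)·(p^2 + 2·p + 16)

By the rational root theorem, p = -4 is a root, so (p + 4) divides it; the quotient is 3·p^4 + 13·p^3 + 64·p^2 + 116·p + 32.
Continuing, p = -1/3 is a root, so (3·p + 1) is a factor; dividing leaves p^3 + 4·p^2 + 20·p + 32.
Then p = -2 is a root, so (p + 2) is a factor; dividing leaves p^2 + 2·p + 16.
The quadratic p^2 + 2·p + 16 has discriminant -60 < 0 and is irreducible over ℤ.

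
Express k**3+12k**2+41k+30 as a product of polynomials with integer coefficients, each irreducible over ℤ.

(k+1)(k+5)(k+6)

Trying the rational-root candidates, k = -5 is a root, so (k+5) divides it; the quotient is k**2+7k+6.
The remaining quadratic factors as (k+1)(k+6).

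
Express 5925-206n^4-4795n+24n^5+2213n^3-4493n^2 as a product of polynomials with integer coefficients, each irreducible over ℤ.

(4n+5)(6n-5)(n-3)(n^2-6n+79)

Testing divisors of the constant over divisors of the leading coefficient, n = 3 is a root, so (n-3) is a factor; dividing leaves 24n^4-134n^3+1811n^2+940n-1975.
Continuing, n = 5/6 is a root, so (6n-5) is a factor; dividing leaves 4n^3-19n^2+286n+395.
Continuing, n = -5/4 is a root, so (4n+5) divides it; the quotient is n^2-6n+79.
The quadratic n^2-6n+79 has discriminant -280 < 0 and is irreducible over ℤ.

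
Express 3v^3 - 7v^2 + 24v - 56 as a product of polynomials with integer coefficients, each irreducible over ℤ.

(3v - 7)(v^2 + 8)

Group as (3v^3 + 24v) + (-7v^2 - 56) = 3v(v^2 + 8) - 7(v^2 + 8).
Both groups share the factor (v^2 + 8).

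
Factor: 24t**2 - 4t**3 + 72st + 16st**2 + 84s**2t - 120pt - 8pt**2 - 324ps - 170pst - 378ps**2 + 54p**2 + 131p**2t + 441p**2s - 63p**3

-(7p - 7s + t - 6)(9p - 2t)(p - 6s - 2t)

Group: 9p(-7p**2 + 49ps + 13pt + 6p - 42s**2 - 8st - 36s + 2t**2 - 12t) - 2t(-7p**2 + 49ps + 13pt + 6p - 42s**2 - 8st - 36s + 2t**2 - 12t); both groups contain (-7p**2 + 49ps + 13pt + 6p - 42s**2 - 8st - 36s + 2t**2 - 12t), so (9p - 2t) is a factor with cofactor -7p**2 + 49ps + 13pt + 6p - 42s**2 - 8st - 36s + 2t**2 - 12t.
The cofactor groups again: -7p**2 + 49ps + 13pt + 6p - 42s**2 - 8st - 36s + 2t**2 - 12t = -7p(p - 6s - 2t) + (7s - t + 6)(p - 6s - 2t); both groups contain (p - 6s - 2t), giving -(7p - 7s + t - 6)(p - 6s - 2t).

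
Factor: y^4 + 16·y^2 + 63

Substitute u = y^2 to get a quadratic in u, then factor.
y^2 + 9 is irreducible over ℤ (sum of squares).
y^2 + 7 is irreducible over ℤ (always positive, so no real roots).

(y^2 + 7)·(y^2 + 9)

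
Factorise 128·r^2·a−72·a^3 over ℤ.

8·a·(4·r−3·a)·(4·r+3·a)

Factor out 8·a, leaving 16·r^2−9·a^2, which is a difference of two squares.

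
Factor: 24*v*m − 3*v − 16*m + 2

(3*v − 2)*(8*m − 1)

Group as (24*v*m − 3*v) + (−16*m + 2) = 3*v*(8*m − 1) − 2*(8*m − 1).
Both groups share the factor (8*m − 1).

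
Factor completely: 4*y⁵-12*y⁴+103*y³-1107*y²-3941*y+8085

By the rational root theorem, y = 7 is a root, so (y-7) is a factor; dividing leaves 4*y⁴+16*y³+215*y²+398*y-1155.
Next, y = 3/2 is a root, so (2*y-3) is a factor; dividing leaves 2*y³+11*y²+124*y+385.
Next, y = -7/2 is a root, so (2*y+7) divides it; the quotient is y²+2*y+55.
The quadratic y²+2*y+55 has discriminant -216 < 0 and is irreducible over ℤ.

(2*y+7)*(2*y-3)*(y-7)*(y²+2*y+55)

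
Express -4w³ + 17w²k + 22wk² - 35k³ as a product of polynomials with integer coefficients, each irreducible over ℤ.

-(w - 5k)(w - k)(4w + 7k)

Group: 4w(-w² + 6wk - 5k²) + 7k(-w² + 6wk - 5k²); both groups contain (-w² + 6wk - 5k²), so (4w + 7k) is a factor with cofactor -w² + 6wk - 5k².
The cofactor groups again: -w² + 6wk - 5k² = -w(w - k) + 5k(w - k); both groups contain (w - k), giving -(w - 5k)(w - k).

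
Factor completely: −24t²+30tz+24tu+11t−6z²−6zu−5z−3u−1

−(3t−3z−3u−1)(8t−2z−1)

Group: −3t(8t−2z−1) + (3z+3u+1)(8t−2z−1); both groups contain (8t−2z−1).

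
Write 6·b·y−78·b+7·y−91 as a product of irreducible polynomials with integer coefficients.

(6·b+7)·(y−13)

Group as (6·b·y−78·b) + (7·y−91) = 6·b·(y−13) + 7·(y−13).
Both groups share the factor (y−13).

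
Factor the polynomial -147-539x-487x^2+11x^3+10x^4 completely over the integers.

(2x+1)(5x+3)(x+7)(x-7)

By the rational root theorem, x = -3/5 is a root, giving the factor (5x+3) and quotient 2x^3+x^2-98x-49.
Continuing, x = -7 is a root, so (x+7) is a factor; dividing leaves 2x^2-13x-7.
The remaining quadratic factors as (x-7)(2x+1).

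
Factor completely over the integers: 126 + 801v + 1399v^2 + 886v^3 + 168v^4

By the rational root theorem, v = −3 is a root, so (v + 3) is a factor; dividing leaves 168v^3 + 382v^2 + 253v + 42.
Then v = −6/7 is a root, giving the factor (7v + 6) and quotient 24v^2 + 34v + 7.
The remaining quadratic factors as (6v + 7)(4v + 1).

(4v + 1)(6v + 7)(7v + 6)(v + 3)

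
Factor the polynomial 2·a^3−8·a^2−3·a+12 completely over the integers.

(a−4)·(2·a^2−3)

Group as (2·a^3−3·a) + (−8·a^2+12) = a·(2·a^2−3) − 4·(2·a^2−3).
Both groups share the factor (2·a^2−3).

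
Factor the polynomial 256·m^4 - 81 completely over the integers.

(4·m + 3)·(4·m - 3)·(16·m^2 + 9)

(4·m)⁴ − (3)⁴ = ((4·m)² − (3)²)((4·m)² + (3)²); the first factor splits again, the second (16·m^2 + 9) is irreducible.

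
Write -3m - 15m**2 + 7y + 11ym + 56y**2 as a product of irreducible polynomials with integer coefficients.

(7y - 3m)(8y + 5m + 1)

Group: 8y(7y - 3m) + (5m + 1)(7y - 3m); both groups contain (7y - 3m).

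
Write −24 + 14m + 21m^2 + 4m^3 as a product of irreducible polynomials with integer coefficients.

Testing divisors of the constant over divisors of the leading coefficient, m = 3/4 is a root, so (4m − 3) divides it; the quotient is m^2 + 6m + 8.
The remaining quadratic factors as (m + 4)(m + 2).

(4m − 3)(m + 2)(m + 4)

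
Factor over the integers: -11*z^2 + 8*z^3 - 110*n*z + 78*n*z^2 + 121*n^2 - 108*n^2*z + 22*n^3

(11*n + z)*(2*n - 8*z + 11)*(n - z)

Group: 2*n*(11*n^2 - 10*n*z - z^2) + (-8*z + 11)*(11*n^2 - 10*n*z - z^2); both groups contain (11*n^2 - 10*n*z - z^2), so (2*n - 8*z + 11) is a factor with cofactor 11*n^2 - 10*n*z - z^2.
The cofactor groups again: 11*n^2 - 10*n*z - z^2 = 11*n*(n - z) + z*(n - z); both groups contain (n - z), giving (11*n + z)*(n - z).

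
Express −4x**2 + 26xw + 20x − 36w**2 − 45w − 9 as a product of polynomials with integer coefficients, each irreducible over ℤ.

−(2x − 4w − 1)(2x − 9w − 9)

Group: −2x(2x − 4w − 1) + (9w + 9)(2x − 4w − 1); both groups contain (2x − 4w − 1).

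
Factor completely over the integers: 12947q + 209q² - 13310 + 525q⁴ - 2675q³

Trying the rational-root candidates, q = 11/3 is a root, so (3q - 11) is a factor; dividing leaves 175q³ - 250q² - 847q + 1210.
Next, q = 11/5 is a root, so (5q - 11) is a factor; dividing leaves 35q² + 27q - 110.
The remaining quadratic factors as (7q - 10)(5q + 11).

(3q - 11)(5q + 11)(5q - 11)(7q - 10)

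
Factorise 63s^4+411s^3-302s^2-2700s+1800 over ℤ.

(3s+10)(3s-2)(7s-15)(s+6)

Testing divisors of the constant over divisors of the leading coefficient, s = 2/3 is a root, so (3s-2) divides it; the quotient is 21s^3+151s^2-900.
Then s = -6 is a root, so (s+6) divides it; the quotient is 21s^2+25s-150.
The remaining quadratic factors as (7s-15)(3s+10).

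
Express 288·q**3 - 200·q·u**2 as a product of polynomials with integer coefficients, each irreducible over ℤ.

8·q·(6·q + 5·u)·(6·q - 5·u)

Factor out 8·q, leaving 36·q**2 - 25·u**2, which is a difference of two squares.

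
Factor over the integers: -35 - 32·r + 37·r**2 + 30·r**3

(5·r + 7)·(6·r + 5)·(r - 1)

By the rational root theorem, r = -5/6 is a root, so (6·r + 5) is a factor; dividing leaves 5·r**2 + 2·r - 7.
The remaining quadratic factors as (5·r + 7)(r - 1).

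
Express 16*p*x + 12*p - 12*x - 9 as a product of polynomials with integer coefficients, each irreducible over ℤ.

Group as (16*p*x + 12*p) + (-12*x - 9) = 4*p*(4*x + 3) - 3*(4*x + 3).
Both groups share the factor (4*x + 3).

(4*p - 3)*(4*x + 3)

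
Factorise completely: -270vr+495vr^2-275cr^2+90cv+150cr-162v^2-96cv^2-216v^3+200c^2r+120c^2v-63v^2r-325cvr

Group: 8c(15cv+25cr-27v^2-45vr) + (8v-11r+6)(15cv+25cr-27v^2-45vr); both groups contain (15cv+25cr-27v^2-45vr), so (8c+8v-11r+6) is a factor with cofactor 15cv+25cr-27v^2-45vr.
The cofactor groups again: 15cv+25cr-27v^2-45vr = 5c(3v+5r) - 9v(3v+5r); both groups contain (3v+5r), giving (5c-9v)(3v+5r).

(5c-9v)(3v+5r)(8c+8v-11r+6)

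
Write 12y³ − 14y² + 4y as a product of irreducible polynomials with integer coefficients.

2y(2y − 1)(3y − 2)

Pull out the common factor 2y, then factor the remaining trinomial.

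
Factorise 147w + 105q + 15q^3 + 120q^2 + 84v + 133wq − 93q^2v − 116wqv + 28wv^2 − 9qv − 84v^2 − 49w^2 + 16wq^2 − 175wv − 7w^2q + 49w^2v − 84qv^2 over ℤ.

−(w − 3q − 3)(7w + 5q + 4v)(q − 7v + 7)

Group: w(−7wq + 49wv − 49w − 5q^2 + 31qv − 35q + 28v^2 − 28v) + (−3q − 3)(−7wq + 49wv − 49w − 5q^2 + 31qv − 35q + 28v^2 − 28v); both groups contain (−7wq + 49wv − 49w − 5q^2 + 31qv − 35q + 28v^2 − 28v), so (w − 3q − 3) is a factor with cofactor −7wq + 49wv − 49w − 5q^2 + 31qv − 35q + 28v^2 − 28v.
The cofactor groups again: −7wq + 49wv − 49w − 5q^2 + 31qv − 35q + 28v^2 − 28v = −7w(q − 7v + 7) + (−5q − 4v)(q − 7v + 7); both groups contain (q − 7v + 7), giving −(7w + 5q + 4v)(q − 7v + 7).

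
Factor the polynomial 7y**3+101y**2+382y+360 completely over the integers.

Trying the rational-root candidates, y = -10/7 is a root, giving the factor (7y+10) and quotient y**2+13y+36.
The remaining quadratic factors as (y+4)(y+9).

(7y+10)(y+4)(y+9)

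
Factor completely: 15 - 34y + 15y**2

(3y - 5)(5y - 3)

Need a pair with product 15·15 = 225 and sum -34: that's -9 and -25.
Split the middle term: 15y**2 - 9y - 25y + 15 = 3y(5y - 3) - 5(5y - 3).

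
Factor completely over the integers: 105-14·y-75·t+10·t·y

(2·y-15)·(5·t-7)

Group as (10·t·y-75·t) + (-14·y+105) = 5·t·(2·y-15) - 7·(2·y-15).
Both groups share the factor (2·y-15).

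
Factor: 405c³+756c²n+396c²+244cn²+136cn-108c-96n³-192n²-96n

(5c+6n+6)(9c+8n)(9c-2n-2)

Group: 5c(81c²+54cn-18c-16n²-16n) + (6n+6)(81c²+54cn-18c-16n²-16n); both groups contain (81c²+54cn-18c-16n²-16n), so (5c+6n+6) is a factor with cofactor 81c²+54cn-18c-16n²-16n.
The cofactor groups again: 81c²+54cn-18c-16n²-16n = 9c(9c-2n-2) + 8n(9c-2n-2); both groups contain (9c-2n-2), giving (9c+8n)(9c-2n-2).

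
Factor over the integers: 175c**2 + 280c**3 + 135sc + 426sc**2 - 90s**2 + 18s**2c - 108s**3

Group: 6s(-18s**2 + 27sc + 35c**2) + (8c + 5)(-18s**2 + 27sc + 35c**2); both groups contain (-18s**2 + 27sc + 35c**2), so (6s + 8c + 5) is a factor with cofactor -18s**2 + 27sc + 35c**2.
The cofactor groups again: -18s**2 + 27sc + 35c**2 = -6s(3s - 7c) - 5c(3s - 7c); both groups contain (3s - 7c), giving -(6s + 5c)(3s - 7c).

-(3s - 7c)(6s + 5c)(6s + 8c + 5)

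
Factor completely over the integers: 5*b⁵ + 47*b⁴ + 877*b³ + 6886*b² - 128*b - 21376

(5*b - 8)*(b + 2)*(b + 8)*(b² + b + 167)

Testing divisors of the constant over divisors of the leading coefficient, b = -8 is a root, so (b + 8) is a factor; dividing leaves 5*b⁴ + 7*b³ + 821*b² + 318*b - 2672.
Next, b = -2 is a root, so (b + 2) divides it; the quotient is 5*b³ - 3*b² + 827*b - 1336.
Then b = 8/5 is a root, so (5*b - 8) is a factor; dividing leaves b² + b + 167.
The quadratic b² + b + 167 has discriminant -667 < 0 and is irreducible over ℤ.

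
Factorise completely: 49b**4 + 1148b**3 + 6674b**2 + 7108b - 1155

Testing divisors of the constant over divisors of the leading coefficient, b = -15 is a root, giving the factor (b + 15) and quotient 49b**3 + 413b**2 + 479b - 77.
Next, b = -7 is a root, so (b + 7) divides it; the quotient is 49b**2 + 70b - 11.
The remaining quadratic factors as (7b - 1)(7b + 11).

(7b + 11)(7b - 1)(b + 15)(b + 7)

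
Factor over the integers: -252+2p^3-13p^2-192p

(2p+3)(p+6)(p-14)

Testing divisors of the constant over divisors of the leading coefficient, p = 14 is a root, so (p-14) is a factor; dividing leaves 2p^2+15p+18.
The remaining quadratic factors as (2p+3)(p+6).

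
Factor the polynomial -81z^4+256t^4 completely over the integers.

(4t+3z)(4t-3z)(16t^2+9z^2)

Write as (16t^2)² − (9z^2)², then factor 16t^2-9z^2 once more.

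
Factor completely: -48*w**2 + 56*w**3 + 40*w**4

Pull out the common factor 8*w**2, then factor the remaining trinomial.

8*w**2*(5*w - 3)*(w + 2)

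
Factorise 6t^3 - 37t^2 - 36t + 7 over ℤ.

Testing divisors of the constant over divisors of the leading coefficient, t = 7 is a root, so (t - 7) is a factor; dividing leaves 6t^2 + 5t - 1.
The remaining quadratic factors as (t + 1)(6t - 1).

(6t - 1)(t + 1)(t - 7)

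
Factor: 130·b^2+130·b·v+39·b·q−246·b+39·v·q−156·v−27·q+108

Group: 13·b·(10·b+3·q−12) + (13·v−9)·(10·b+3·q−12); both groups contain (10·b+3·q−12).

(10·b+3·q−12)·(13·b+13·v−9)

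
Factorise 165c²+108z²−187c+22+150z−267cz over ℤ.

(11c−9z−11)(15c−12z−2)

Group: 15c(11c−9z−11) + (−12z−2)(11c−9z−11); both groups contain (11c−9z−11).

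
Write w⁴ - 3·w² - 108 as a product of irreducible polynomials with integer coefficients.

Substitute u = w² to get a quadratic in u, then factor.
w² - 12 is irreducible over ℤ (12 is not a perfect square).
w² + 9 is irreducible over ℤ (sum of squares).

(w² + 9)·(w² - 12)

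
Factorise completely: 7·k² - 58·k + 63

Need a pair with product 7·63 = 441 and sum -58: that's -9 and -49.
Split the middle term: 7·k² - 9·k - 49·k + 63 = k·(7·k - 9) - 7·(7·k - 9).

(7·k - 9)·(k - 7)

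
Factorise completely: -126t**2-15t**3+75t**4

3t**2(5t+6)(5t-7)

Pull out the common factor 3t**2, then factor the remaining trinomial.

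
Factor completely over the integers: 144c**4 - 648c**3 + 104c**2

8c**2(3c - 13)(6c - 1)

Pull out the common factor 8c**2, then factor the remaining trinomial.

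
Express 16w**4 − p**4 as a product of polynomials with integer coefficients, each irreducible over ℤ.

Write as (4w**2)² − (p**2)², then factor 4w**2 − p**2 once more.

(2w − p)(2w + p)(4w**2 + p**2)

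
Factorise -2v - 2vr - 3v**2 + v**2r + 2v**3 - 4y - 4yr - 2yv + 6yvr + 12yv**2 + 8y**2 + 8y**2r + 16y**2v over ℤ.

Group: 2v(8y**2 + 6yv - 4y + v**2 - 2v) + (r + 1)(8y**2 + 6yv - 4y + v**2 - 2v); both groups contain (8y**2 + 6yv - 4y + v**2 - 2v), so (2v + r + 1) is a factor with cofactor 8y**2 + 6yv - 4y + v**2 - 2v.
The cofactor groups again: 8y**2 + 6yv - 4y + v**2 - 2v = 4y(2y + v) + (v - 2)(2y + v); both groups contain (2y + v), giving (4y + v - 2)(2y + v).

(2v + r + 1)(2y + v)(4y + v - 2)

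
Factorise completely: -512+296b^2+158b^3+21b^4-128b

Trying the rational-root candidates, b = -2 is a root, giving the factor (b+2) and quotient 21b^3+116b^2+64b-256.
Continuing, b = -4 is a root, so (b+4) divides it; the quotient is 21b^2+32b-64.
The remaining quadratic factors as (3b+8)(7b-8).

(3b+8)(7b-8)(b+2)(b+4)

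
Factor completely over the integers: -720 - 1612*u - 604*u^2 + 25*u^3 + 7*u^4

(7*u + 4)*(u + 10)*(u + 2)*(u - 9)

By the rational root theorem, u = -10 is a root, giving the factor (u + 10) and quotient 7*u^3 - 45*u^2 - 154*u - 72.
Next, u = -4/7 is a root, so (7*u + 4) divides it; the quotient is u^2 - 7*u - 18.
The remaining quadratic factors as (u + 2)(u - 9).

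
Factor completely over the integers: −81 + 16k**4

(2k)⁴ − (3)⁴ = ((2k)² − (3)²)((2k)² + (3)²); the first factor splits again, the second (4k**2 + 9) is irreducible.

(2k + 3)(2k − 3)(4k**2 + 9)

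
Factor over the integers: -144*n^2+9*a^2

9*(a+4*n)*(a-4*n)

Factor out 9, leaving a^2-16*n^2, which is a difference of two squares.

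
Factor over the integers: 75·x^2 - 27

3·(5·x + 3)·(5·x - 3)

Pull out the common factor 3; 25·x^2 - 9 is a difference of squares.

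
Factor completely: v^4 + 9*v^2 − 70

(v^2 + 14)*(v^2 − 5)

Substitute u = v^2 to get a quadratic in u, then factor.
v^2 + 14 is irreducible over ℤ (always positive, so no real roots).
v^2 − 5 is irreducible over ℤ (5 is not a perfect square).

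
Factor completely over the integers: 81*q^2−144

Every term has a factor of 9. Then 9*q^2−16 = (3*q)² − (4)².

9*(3*q+4)*(3*q−4)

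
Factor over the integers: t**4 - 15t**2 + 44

(t + 2)(t - 2)(t**2 - 11)

Substitute u = t**2 to get a quadratic in u, then factor.
t**2 - 11 is irreducible over ℤ (11 is not a perfect square).
t**2 - 4 is a difference of squares.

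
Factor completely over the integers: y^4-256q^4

(y-4q)(y+4q)(y^2+16q^2)

Write as (y^2)² − (16q^2)², then factor y^2-16q^2 once more.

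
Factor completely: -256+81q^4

Difference of squares twice: with A = 3q and B = 4, A⁴ − B⁴ = (A² − B²)(A² + B²), and A² − B² factors again.

(3q+4)(3q-4)(9q^2+16)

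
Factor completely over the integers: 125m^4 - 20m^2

Factor out 5m^2, leaving 25m^2 - 4, which is a difference of two squares.

5m^2(5m + 2)(5m - 2)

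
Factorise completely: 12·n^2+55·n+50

Need a pair with product 12·50 = 600 and sum 55: that's 15 and 40.
Split the middle term: 12·n^2+15·n + 40·n+50 = 3·n·(4·n+5) + 10·(4·n+5).

(3·n+10)·(4·n+5)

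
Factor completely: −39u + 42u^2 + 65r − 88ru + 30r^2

Group: 5r(6r − 14u + 13) − 3u(6r − 14u + 13); both groups contain (6r − 14u + 13).

(5r − 3u)(6r − 14u + 13)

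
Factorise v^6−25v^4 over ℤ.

Pull out the common factor v^4, leaving v^2−25.
Recognize a difference of squares with the parts v and 5.

v^4(v+5)(v−5)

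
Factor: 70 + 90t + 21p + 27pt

(3p + 10)(9t + 7)

Group as (27pt + 21p) + (90t + 70) = 3p(9t + 7) + 10(9t + 7).
Both groups share the factor (9t + 7).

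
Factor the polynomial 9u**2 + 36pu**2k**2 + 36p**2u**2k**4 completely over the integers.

9u**2(2pk**2 + 1)**2

Pull out the common factor 9u**2, leaving 4p**2k**4 + 4pk**2 + 1.
Recognize a perfect-square trinomial with the parts 1 and 2pk**2.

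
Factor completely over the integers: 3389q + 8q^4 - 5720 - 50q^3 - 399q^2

By the rational root theorem, q = 5 is a root, so (q - 5) is a factor; dividing leaves 8q^3 - 10q^2 - 449q + 1144.
Next, q = 13/2 is a root, so (2q - 13) divides it; the quotient is 4q^2 + 21q - 88.
The remaining quadratic factors as (4q - 11)(q + 8).

(2q - 13)(4q - 11)(q + 8)(q - 5)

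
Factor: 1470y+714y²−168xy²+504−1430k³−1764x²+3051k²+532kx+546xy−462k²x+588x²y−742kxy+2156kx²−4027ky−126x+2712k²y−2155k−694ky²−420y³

−(10k+14x−14y−7)(11k+3y−9)(13k−14x−10y−8)

Group: 10k(−143k²+154kx+71ky+205k+42xy−126x+30y²−66y−72) + (14x−14y−7)(−143k²+154kx+71ky+205k+42xy−126x+30y²−66y−72); both groups contain (−143k²+154kx+71ky+205k+42xy−126x+30y²−66y−72), so (10k+14x−14y−7) is a factor with cofactor −143k²+154kx+71ky+205k+42xy−126x+30y²−66y−72.
The cofactor groups again: −143k²+154kx+71ky+205k+42xy−126x+30y²−66y−72 = −11k(13k−14x−10y−8) + (−3y+9)(13k−14x−10y−8); both groups contain (13k−14x−10y−8), giving −(11k+3y−9)(13k−14x−10y−8).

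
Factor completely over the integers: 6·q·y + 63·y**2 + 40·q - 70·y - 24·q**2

Group: -4·q·(6·q + 9·y - 10) + 7·y·(6·q + 9·y - 10); both groups contain (6·q + 9·y - 10).

-(4·q - 7·y)·(6·q + 9·y - 10)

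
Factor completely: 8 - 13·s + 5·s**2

(5·s - 8)·(s - 1)

Need a pair with product 5·8 = 40 and sum -13: that's -5 and -8.
Split the middle term: 5·s**2 - 5·s - 8·s + 8 = 5·s·(s - 1) - 8·(s - 1).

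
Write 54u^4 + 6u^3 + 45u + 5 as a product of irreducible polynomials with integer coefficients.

(9u + 1)(6u^3 + 5)

Group as (54u^4 + 45u) + (6u^3 + 5) = 9u(6u^3 + 5) + (6u^3 + 5).
Both groups share the factor (6u^3 + 5).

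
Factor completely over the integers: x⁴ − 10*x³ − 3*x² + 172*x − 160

(x + 4)*(x − 1)*(x − 5)*(x − 8)

Testing divisors of the constant over divisors of the leading coefficient, x = 8 is a root, giving the factor (x − 8) and quotient x³ − 2*x² − 19*x + 20.
Then x = 1 is a root, so (x − 1) is a factor; dividing leaves x² − x − 20.
The remaining quadratic factors as (x + 4)(x − 5).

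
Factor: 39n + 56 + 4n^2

(4n + 7)(n + 8)

Need a pair with product 4·56 = 224 and sum 39: that's 32 and 7.
Split the middle term: 4n^2 + 32n + 7n + 56 = 4n(n + 8) + 7(n + 8).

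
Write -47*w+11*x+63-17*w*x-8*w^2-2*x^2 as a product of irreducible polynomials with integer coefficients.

-(8*w+x-9)*(w+2*x+7)

Group: -w*(8*w+x-9) + (-2*x-7)*(8*w+x-9); both groups contain (8*w+x-9).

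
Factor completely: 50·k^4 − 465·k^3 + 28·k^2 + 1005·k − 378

Among the possible rational roots, k = 2/5 is a root, so (5·k − 2) divides it; the quotient is 10·k^3 − 89·k^2 − 30·k + 189.
Then k = −3/2 is a root, giving the factor (2·k + 3) and quotient 5·k^2 − 52·k + 63.
The remaining quadratic factors as (k − 9)(5·k − 7).

(2·k + 3)·(5·k − 2)·(5·k − 7)·(k − 9)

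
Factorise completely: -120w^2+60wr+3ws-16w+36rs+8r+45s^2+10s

-(8w-4r-5s)(15w+9s+2)

Group: -15w(8w-4r-5s) + (-9s-2)(8w-4r-5s); both groups contain (8w-4r-5s).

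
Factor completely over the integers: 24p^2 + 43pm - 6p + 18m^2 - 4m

Group: 3p(8p + 9m - 2) + 2m(8p + 9m - 2); both groups contain (8p + 9m - 2).

(3p + 2m)(8p + 9m - 2)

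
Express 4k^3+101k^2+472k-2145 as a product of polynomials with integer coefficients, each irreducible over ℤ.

(4k-11)(k+13)(k+15)

Among the possible rational roots, k = -13 is a root, giving the factor (k+13) and quotient 4k^2+49k-165.
The remaining quadratic factors as (4k-11)(k+15).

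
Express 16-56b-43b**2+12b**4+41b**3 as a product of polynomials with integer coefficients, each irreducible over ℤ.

(3b-4)(4b-1)(b+1)(b+4)

Testing divisors of the constant over divisors of the leading coefficient, b = -4 is a root, so (b+4) divides it; the quotient is 12b**3-7b**2-15b+4.
Then b = 4/3 is a root, giving the factor (3b-4) and quotient 4b**2+3b-1.
The remaining quadratic factors as (4b-1)(b+1).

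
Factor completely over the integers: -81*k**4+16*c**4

(2*c+3*k)*(2*c-3*k)*(4*c**2+9*k**2)

Write as (4*c**2)² − (9*k**2)², then factor 4*c**2-9*k**2 once more.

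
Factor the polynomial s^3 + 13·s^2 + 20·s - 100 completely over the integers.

(s + 10)·(s + 5)·(s - 2)

Among the possible rational roots, s = 2 is a root, giving the factor (s - 2) and quotient s^2 + 15·s + 50.
The remaining quadratic factors as (s + 5)(s + 10).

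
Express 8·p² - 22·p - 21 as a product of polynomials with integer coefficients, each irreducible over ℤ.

Need a pair with product 8·(-21) = -168 and sum -22: that's 6 and -28.
Split the middle term: 8·p² + 6·p - 28·p - 21 = 2·p·(4·p + 3) - 7·(4·p + 3).

(2·p - 7)·(4·p + 3)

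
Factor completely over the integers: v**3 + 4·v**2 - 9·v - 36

Group as (v**3 - 9·v) + (4·v**2 - 36) = v·(v**2 - 9) + 4·(v**2 - 9).
Both groups share the factor (v**2 - 9).

(v + 3)·(v + 4)·(v - 3)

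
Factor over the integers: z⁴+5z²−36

(z+2)(z−2)(z²+9)

Substitute u = z² to get a quadratic in u, then factor.
z²+9 is irreducible over ℤ (sum of squares).
z²−4 is a difference of squares.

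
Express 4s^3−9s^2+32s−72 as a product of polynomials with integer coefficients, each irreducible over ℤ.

Group as (4s^3+32s) + (−9s^2−72) = 4s(s^2+8) − 9(s^2+8).
Both groups share the factor (s^2+8).

(4s−9)(s^2+8)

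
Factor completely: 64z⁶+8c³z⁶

Pull out the common factor 8z⁶, leaving c³+8.
Recognize a sum of cubes with the parts c and 2.

8z⁶(c+2)(c²−2c+4)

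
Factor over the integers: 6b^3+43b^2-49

(6b+7)(b+7)(b-1)

By the rational root theorem, b = -7/6 is a root, so (6b+7) divides it; the quotient is b^2+6b-7.
The remaining quadratic factors as (b+7)(b-1).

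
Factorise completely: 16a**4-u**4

(2a+u)(2a-u)(4a**2+u**2)

Difference of squares twice: with A = 2a and B = u, A⁴ − B⁴ = (A² − B²)(A² + B²), and A² − B² factors again.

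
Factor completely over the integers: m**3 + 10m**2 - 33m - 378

Among the possible rational roots, m = -7 is a root, giving the factor (m + 7) and quotient m**2 + 3m - 54.
The remaining quadratic factors as (m - 6)(m + 9).

(m + 7)(m + 9)(m - 6)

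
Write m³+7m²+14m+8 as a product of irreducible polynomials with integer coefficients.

Testing divisors of the constant over divisors of the leading coefficient, m = -2 is a root, so (m+2) is a factor; dividing leaves m²+5m+4.
The remaining quadratic factors as (m+1)(m+4).

(m+1)(m+2)(m+4)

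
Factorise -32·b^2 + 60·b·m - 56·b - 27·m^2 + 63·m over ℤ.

Group: -4·b·(8·b - 9·m) + (3·m - 7)·(8·b - 9·m); both groups contain (8·b - 9·m).

-(4·b - 3·m + 7)·(8·b - 9·m)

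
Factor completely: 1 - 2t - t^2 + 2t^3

(2t - 1)(t + 1)(t - 1)

Trying the rational-root candidates, t = -1 is a root, giving the factor (t + 1) and quotient 2t^2 - 3t + 1.
The remaining quadratic factors as (t - 1)(2t - 1).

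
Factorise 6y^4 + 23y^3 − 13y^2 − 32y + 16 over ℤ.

(2y − 1)(3y + 4)(y + 4)(y − 1)

Among the possible rational roots, y = 1 is a root, so (y − 1) divides it; the quotient is 6y^3 + 29y^2 + 16y − 16.
Next, y = −4 is a root, giving the factor (y + 4) and quotient 6y^2 + 5y − 4.
The remaining quadratic factors as (3y + 4)(2y − 1).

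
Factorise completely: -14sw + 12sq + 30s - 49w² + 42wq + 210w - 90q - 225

-(7w - 6q - 15)(2s + 7w - 15)

Group: -7w(2s + 7w - 15) + (6q + 15)(2s + 7w - 15); both groups contain (2s + 7w - 15).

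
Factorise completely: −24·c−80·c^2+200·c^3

Pull out the common factor 8·c, then factor the remaining trinomial.

8·c·(5·c+1)·(5·c−3)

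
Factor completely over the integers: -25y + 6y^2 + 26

Need a pair with product 6·26 = 156 and sum -25: that's -12 and -13.
Split the middle term: 6y^2 - 12y - 13y + 26 = 6y(y - 2) - 13(y - 2).

(6y - 13)(y - 2)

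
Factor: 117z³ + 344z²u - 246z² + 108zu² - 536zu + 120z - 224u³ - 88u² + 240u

Group: 13z(9z² + 32zu - 12z + 28u² - 24u) + (-8u - 10)(9z² + 32zu - 12z + 28u² - 24u); both groups contain (9z² + 32zu - 12z + 28u² - 24u), so (13z - 8u - 10) is a factor with cofactor 9z² + 32zu - 12z + 28u² - 24u.
The cofactor groups again: 9z² + 32zu - 12z + 28u² - 24u = z(9z + 14u - 12) + 2u(9z + 14u - 12); both groups contain (9z + 14u - 12), giving (z + 2u)(9z + 14u - 12).

(13z - 8u - 10)(9z + 14u - 12)(z + 2u)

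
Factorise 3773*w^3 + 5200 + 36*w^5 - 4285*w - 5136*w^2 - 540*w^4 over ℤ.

By the rational root theorem, w = 13/6 is a root, so (6*w - 13) is a factor; dividing leaves 6*w^4 - 77*w^3 + 462*w^2 + 145*w - 400.
Next, w = 5/6 is a root, so (6*w - 5) divides it; the quotient is w^3 - 12*w^2 + 67*w + 80.
Then w = -1 is a root, giving the factor (w + 1) and quotient w^2 - 13*w + 80.
The quadratic w^2 - 13*w + 80 has discriminant -151 < 0 and is irreducible over ℤ.

(6*w - 13)*(6*w - 5)*(w + 1)*(w^2 - 13*w + 80)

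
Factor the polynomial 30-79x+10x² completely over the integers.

(2x-15)(5x-2)

Need a pair with product 10·30 = 300 and sum -79: that's -75 and -4.
Split the middle term: 10x²-75x - 4x+30 = 5x(2x-15) - 2(2x-15).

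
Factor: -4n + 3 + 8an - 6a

Group as (8an - 6a) + (-4n + 3) = 2a(4n - 3) - (4n - 3).
Both groups share the factor (4n - 3).

(2a - 1)(4n - 3)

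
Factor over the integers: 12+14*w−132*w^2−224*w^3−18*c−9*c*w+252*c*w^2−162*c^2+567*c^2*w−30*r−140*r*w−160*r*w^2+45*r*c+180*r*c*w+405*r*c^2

(5*r+7*w−2)*(9*c+8*w+3)*(9*c−4*w−2)

Group: 9*c*(45*r*c+40*r*w+15*r+63*c*w−18*c+56*w^2+5*w−6) + (−4*w−2)*(45*r*c+40*r*w+15*r+63*c*w−18*c+56*w^2+5*w−6); both groups contain (45*r*c+40*r*w+15*r+63*c*w−18*c+56*w^2+5*w−6), so (9*c−4*w−2) is a factor with cofactor 45*r*c+40*r*w+15*r+63*c*w−18*c+56*w^2+5*w−6.
The cofactor groups again: 45*r*c+40*r*w+15*r+63*c*w−18*c+56*w^2+5*w−6 = 9*c*(5*r+7*w−2) + (8*w+3)*(5*r+7*w−2); both groups contain (5*r+7*w−2), giving (9*c+8*w+3)*(5*r+7*w−2).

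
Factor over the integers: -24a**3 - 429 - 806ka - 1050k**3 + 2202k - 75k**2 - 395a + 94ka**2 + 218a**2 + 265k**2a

Group: 10k(-105k**2 + 58ka - 144k - 8a**2 + 38a + 33) + (3a - 13)(-105k**2 + 58ka - 144k - 8a**2 + 38a + 33); both groups contain (-105k**2 + 58ka - 144k - 8a**2 + 38a + 33), so (10k + 3a - 13) is a factor with cofactor -105k**2 + 58ka - 144k - 8a**2 + 38a + 33.
The cofactor groups again: -105k**2 + 58ka - 144k - 8a**2 + 38a + 33 = -7k(15k - 4a - 3) + (2a - 11)(15k - 4a - 3); both groups contain (15k - 4a - 3), giving -(7k - 2a + 11)(15k - 4a - 3).

-(7k - 2a + 11)(15k - 4a - 3)(10k + 3a - 13)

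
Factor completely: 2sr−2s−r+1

Group as (2sr−2s) + (−r+1) = 2s(r−1) − (r−1).
Both groups share the factor (r−1).

(2s−1)(r−1)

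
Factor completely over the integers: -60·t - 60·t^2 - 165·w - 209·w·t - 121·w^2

Group: -11·w·(11·w + 4·t) + (-15·t - 15)·(11·w + 4·t); both groups contain (11·w + 4·t).

-(11·w + 15·t + 15)·(11·w + 4·t)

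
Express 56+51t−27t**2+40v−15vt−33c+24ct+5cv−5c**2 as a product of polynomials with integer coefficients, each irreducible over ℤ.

Group: −5c(c−3t+8) + (5v+9t+7)(c−3t+8); both groups contain (c−3t+8).

−(5c−5v−9t−7)(c−3t+8)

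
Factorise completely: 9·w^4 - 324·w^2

Pull out the common factor 9·w^2; w^2 - 36 is a difference of squares.

9·w^2·(w + 6)·(w - 6)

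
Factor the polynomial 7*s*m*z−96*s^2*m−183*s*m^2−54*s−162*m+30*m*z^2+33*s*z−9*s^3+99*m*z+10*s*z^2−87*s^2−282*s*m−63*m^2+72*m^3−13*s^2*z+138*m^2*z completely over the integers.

Group: s*(−9*s^2−69*s*m−13*s*z−87*s+24*m^2+46*m*z−21*m+10*z^2+33*z−54) + 3*m*(−9*s^2−69*s*m−13*s*z−87*s+24*m^2+46*m*z−21*m+10*z^2+33*z−54); both groups contain (−9*s^2−69*s*m−13*s*z−87*s+24*m^2+46*m*z−21*m+10*z^2+33*z−54), so (s+3*m) is a factor with cofactor −9*s^2−69*s*m−13*s*z−87*s+24*m^2+46*m*z−21*m+10*z^2+33*z−54.
The cofactor groups again: −9*s^2−69*s*m−13*s*z−87*s+24*m^2+46*m*z−21*m+10*z^2+33*z−54 = −9*s*(s+8*m+2*z+9) + (3*m+5*z−6)*(s+8*m+2*z+9); both groups contain (s+8*m+2*z+9), giving −(9*s−3*m−5*z+6)*(s+8*m+2*z+9).

−(9*s−3*m−5*z+6)*(s+3*m)*(s+8*m+2*z+9)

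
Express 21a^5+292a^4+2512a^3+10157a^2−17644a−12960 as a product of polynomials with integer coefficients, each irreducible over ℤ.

Testing divisors of the constant over divisors of the leading coefficient, a = −8 is a root, giving the factor (a+8) and quotient 21a^4+124a^3+1520a^2−2003a−1620.
Next, a = 5/3 is a root, giving the factor (3a−5) and quotient 7a^3+53a^2+595a+324.
Next, a = −4/7 is a root, so (7a+4) divides it; the quotient is a^2+7a+81.
The quadratic a^2+7a+81 has discriminant −275 < 0 and is irreducible over ℤ.

(3a−5)(7a+4)(a+8)(a^2+7a+81)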